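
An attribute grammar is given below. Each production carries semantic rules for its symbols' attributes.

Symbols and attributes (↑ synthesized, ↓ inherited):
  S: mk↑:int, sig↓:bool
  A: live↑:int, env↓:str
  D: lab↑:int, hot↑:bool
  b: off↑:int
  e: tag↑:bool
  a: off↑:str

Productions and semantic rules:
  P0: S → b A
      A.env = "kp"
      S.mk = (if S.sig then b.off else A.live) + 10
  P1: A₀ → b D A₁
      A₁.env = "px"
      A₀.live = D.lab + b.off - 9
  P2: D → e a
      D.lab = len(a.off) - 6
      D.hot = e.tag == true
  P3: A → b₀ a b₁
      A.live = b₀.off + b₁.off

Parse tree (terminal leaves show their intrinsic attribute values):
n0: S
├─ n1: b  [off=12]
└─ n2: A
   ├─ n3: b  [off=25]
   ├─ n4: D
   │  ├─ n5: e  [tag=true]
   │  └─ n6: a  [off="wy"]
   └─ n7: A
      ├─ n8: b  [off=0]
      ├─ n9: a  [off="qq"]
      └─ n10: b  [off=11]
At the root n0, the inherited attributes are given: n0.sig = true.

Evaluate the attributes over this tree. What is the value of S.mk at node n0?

1. n0.sig = true  [given at root]
2. n1.off = 12  [terminal]
3. n2.env = "kp"  ["kp"]
4. n3.off = 25  [terminal]
5. n5.tag = true  [terminal]
6. n6.off = "wy"  [terminal]
7. n4.lab = -4  [len(a.off) - 6]
8. n4.hot = true  [e.tag == true]
9. n7.env = "px"  ["px"]
10. n8.off = 0  [terminal]
11. n9.off = "qq"  [terminal]
12. n10.off = 11  [terminal]
13. n7.live = 11  [b₀.off + b₁.off]
14. n2.live = 12  [D.lab + b.off - 9]
15. n0.mk = 22  [(if S.sig then b.off else A.live) + 10]

22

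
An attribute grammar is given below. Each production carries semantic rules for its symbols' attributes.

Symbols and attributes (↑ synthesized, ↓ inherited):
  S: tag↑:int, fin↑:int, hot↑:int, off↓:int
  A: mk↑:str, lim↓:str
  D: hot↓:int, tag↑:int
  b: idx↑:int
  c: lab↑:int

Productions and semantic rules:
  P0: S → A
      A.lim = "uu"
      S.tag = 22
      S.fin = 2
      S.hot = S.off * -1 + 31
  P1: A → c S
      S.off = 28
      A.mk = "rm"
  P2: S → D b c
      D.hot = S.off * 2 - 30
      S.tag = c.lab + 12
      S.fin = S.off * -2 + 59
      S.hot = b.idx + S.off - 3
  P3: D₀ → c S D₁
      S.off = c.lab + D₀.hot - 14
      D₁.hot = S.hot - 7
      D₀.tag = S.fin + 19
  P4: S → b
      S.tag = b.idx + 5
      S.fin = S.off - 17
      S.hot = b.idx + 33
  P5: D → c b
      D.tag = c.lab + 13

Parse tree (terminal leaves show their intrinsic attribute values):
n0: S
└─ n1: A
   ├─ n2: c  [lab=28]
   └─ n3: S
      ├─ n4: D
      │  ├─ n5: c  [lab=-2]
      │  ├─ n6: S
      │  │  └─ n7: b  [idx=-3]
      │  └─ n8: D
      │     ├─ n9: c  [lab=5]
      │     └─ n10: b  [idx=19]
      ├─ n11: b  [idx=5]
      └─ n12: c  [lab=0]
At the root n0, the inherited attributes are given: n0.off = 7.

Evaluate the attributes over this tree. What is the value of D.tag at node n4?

12

1. n0.off = 7  [given at root]
2. n1.lim = "uu"  ["uu"]
3. n2.lab = 28  [terminal]
4. n3.off = 28  [28]
5. n4.hot = 26  [S.off * 2 - 30]
6. n5.lab = -2  [terminal]
7. n6.off = 10  [c.lab + D₀.hot - 14]
8. n7.idx = -3  [terminal]
9. n6.tag = 2  [b.idx + 5]
10. n6.fin = -7  [S.off - 17]
11. n6.hot = 30  [b.idx + 33]
12. n8.hot = 23  [S.hot - 7]
13. n9.lab = 5  [terminal]
14. n10.idx = 19  [terminal]
15. n8.tag = 18  [c.lab + 13]
16. n4.tag = 12  [S.fin + 19]
17. n11.idx = 5  [terminal]
18. n12.lab = 0  [terminal]
19. n3.tag = 12  [c.lab + 12]
20. n3.fin = 3  [S.off * -2 + 59]
21. n3.hot = 30  [b.idx + S.off - 3]
22. n1.mk = "rm"  ["rm"]
23. n0.tag = 22  [22]
24. n0.fin = 2  [2]
25. n0.hot = 24  [S.off * -1 + 31]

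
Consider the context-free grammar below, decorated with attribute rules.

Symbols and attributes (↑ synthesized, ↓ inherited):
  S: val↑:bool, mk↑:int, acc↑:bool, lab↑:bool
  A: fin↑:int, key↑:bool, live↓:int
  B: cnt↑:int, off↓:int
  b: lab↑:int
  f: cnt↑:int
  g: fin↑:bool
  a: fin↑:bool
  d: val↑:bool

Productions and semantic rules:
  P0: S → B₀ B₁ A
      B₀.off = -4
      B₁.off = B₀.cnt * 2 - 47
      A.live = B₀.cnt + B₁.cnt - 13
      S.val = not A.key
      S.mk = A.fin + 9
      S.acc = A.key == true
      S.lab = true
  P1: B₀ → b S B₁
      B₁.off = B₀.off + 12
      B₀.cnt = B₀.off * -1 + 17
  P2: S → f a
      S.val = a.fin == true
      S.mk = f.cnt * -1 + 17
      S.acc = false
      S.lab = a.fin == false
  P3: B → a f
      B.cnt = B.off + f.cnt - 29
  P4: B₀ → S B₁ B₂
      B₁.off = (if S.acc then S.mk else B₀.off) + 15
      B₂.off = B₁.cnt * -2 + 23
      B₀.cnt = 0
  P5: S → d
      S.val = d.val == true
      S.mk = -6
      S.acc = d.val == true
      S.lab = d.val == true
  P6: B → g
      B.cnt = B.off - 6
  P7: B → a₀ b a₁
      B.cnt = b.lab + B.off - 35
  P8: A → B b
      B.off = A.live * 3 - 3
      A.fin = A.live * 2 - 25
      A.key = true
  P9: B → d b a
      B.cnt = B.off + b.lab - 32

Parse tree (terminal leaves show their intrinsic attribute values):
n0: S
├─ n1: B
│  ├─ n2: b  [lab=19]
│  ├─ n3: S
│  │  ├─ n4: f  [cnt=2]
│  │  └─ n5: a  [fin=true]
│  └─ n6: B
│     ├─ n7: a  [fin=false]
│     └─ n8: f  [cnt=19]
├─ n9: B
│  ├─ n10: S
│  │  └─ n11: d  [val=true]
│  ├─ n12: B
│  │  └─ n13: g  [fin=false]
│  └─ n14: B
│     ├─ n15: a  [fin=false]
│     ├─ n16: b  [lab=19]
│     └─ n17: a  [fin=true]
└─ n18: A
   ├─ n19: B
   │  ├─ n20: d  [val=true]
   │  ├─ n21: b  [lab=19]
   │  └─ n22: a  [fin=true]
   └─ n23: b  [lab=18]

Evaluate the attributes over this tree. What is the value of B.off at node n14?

1. n1.off = -4  [-4]
2. n2.lab = 19  [terminal]
3. n4.cnt = 2  [terminal]
4. n5.fin = true  [terminal]
5. n3.val = true  [a.fin == true]
6. n3.mk = 15  [f.cnt * -1 + 17]
7. n3.acc = false  [false]
8. n3.lab = false  [a.fin == false]
9. n6.off = 8  [B₀.off + 12]
10. n7.fin = false  [terminal]
11. n8.cnt = 19  [terminal]
12. n6.cnt = -2  [B.off + f.cnt - 29]
13. n1.cnt = 21  [B₀.off * -1 + 17]
14. n9.off = -5  [B₀.cnt * 2 - 47]
15. n11.val = true  [terminal]
16. n10.val = true  [d.val == true]
17. n10.mk = -6  [-6]
18. n10.acc = true  [d.val == true]
19. n10.lab = true  [d.val == true]
20. n12.off = 9  [(if S.acc then S.mk else B₀.off) + 15]
21. n13.fin = false  [terminal]
22. n12.cnt = 3  [B.off - 6]
23. n14.off = 17  [B₁.cnt * -2 + 23]
24. n15.fin = false  [terminal]
25. n16.lab = 19  [terminal]
26. n17.fin = true  [terminal]
27. n14.cnt = 1  [b.lab + B.off - 35]
28. n9.cnt = 0  [0]
29. n18.live = 8  [B₀.cnt + B₁.cnt - 13]
30. n19.off = 21  [A.live * 3 - 3]
31. n20.val = true  [terminal]
32. n21.lab = 19  [terminal]
33. n22.fin = true  [terminal]
34. n19.cnt = 8  [B.off + b.lab - 32]
35. n23.lab = 18  [terminal]
36. n18.fin = -9  [A.live * 2 - 25]
37. n18.key = true  [true]
38. n0.val = false  [not A.key]
39. n0.mk = 0  [A.fin + 9]
40. n0.acc = true  [A.key == true]
41. n0.lab = true  [true]

17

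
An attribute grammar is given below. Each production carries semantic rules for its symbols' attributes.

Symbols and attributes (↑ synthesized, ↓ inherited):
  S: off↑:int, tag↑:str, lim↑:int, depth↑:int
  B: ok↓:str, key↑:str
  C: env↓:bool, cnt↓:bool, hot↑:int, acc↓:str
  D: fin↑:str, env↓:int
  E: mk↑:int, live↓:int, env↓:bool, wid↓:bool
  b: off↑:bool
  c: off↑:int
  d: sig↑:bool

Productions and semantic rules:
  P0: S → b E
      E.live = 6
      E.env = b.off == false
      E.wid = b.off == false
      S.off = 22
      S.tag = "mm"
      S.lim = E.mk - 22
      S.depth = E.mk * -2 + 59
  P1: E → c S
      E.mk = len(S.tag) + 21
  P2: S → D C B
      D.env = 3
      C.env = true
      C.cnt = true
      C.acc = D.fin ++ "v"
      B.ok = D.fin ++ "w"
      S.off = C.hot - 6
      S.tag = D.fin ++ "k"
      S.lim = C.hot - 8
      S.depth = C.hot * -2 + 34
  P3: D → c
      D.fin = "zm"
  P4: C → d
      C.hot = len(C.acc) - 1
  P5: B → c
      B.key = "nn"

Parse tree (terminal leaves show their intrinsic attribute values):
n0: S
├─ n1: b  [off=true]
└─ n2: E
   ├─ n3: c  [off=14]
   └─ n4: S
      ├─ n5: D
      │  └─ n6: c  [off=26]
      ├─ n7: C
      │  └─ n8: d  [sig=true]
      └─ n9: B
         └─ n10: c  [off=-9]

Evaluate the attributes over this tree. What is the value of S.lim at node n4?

1. n1.off = true  [terminal]
2. n2.live = 6  [6]
3. n2.env = false  [b.off == false]
4. n2.wid = false  [b.off == false]
5. n3.off = 14  [terminal]
6. n5.env = 3  [3]
7. n6.off = 26  [terminal]
8. n5.fin = "zm"  ["zm"]
9. n7.env = true  [true]
10. n7.cnt = true  [true]
11. n7.acc = "zmv"  [D.fin ++ "v"]
12. n8.sig = true  [terminal]
13. n7.hot = 2  [len(C.acc) - 1]
14. n9.ok = "zmw"  [D.fin ++ "w"]
15. n10.off = -9  [terminal]
16. n9.key = "nn"  ["nn"]
17. n4.off = -4  [C.hot - 6]
18. n4.tag = "zmk"  [D.fin ++ "k"]
19. n4.lim = -6  [C.hot - 8]
20. n4.depth = 30  [C.hot * -2 + 34]
21. n2.mk = 24  [len(S.tag) + 21]
22. n0.off = 22  [22]
23. n0.tag = "mm"  ["mm"]
24. n0.lim = 2  [E.mk - 22]
25. n0.depth = 11  [E.mk * -2 + 59]

-6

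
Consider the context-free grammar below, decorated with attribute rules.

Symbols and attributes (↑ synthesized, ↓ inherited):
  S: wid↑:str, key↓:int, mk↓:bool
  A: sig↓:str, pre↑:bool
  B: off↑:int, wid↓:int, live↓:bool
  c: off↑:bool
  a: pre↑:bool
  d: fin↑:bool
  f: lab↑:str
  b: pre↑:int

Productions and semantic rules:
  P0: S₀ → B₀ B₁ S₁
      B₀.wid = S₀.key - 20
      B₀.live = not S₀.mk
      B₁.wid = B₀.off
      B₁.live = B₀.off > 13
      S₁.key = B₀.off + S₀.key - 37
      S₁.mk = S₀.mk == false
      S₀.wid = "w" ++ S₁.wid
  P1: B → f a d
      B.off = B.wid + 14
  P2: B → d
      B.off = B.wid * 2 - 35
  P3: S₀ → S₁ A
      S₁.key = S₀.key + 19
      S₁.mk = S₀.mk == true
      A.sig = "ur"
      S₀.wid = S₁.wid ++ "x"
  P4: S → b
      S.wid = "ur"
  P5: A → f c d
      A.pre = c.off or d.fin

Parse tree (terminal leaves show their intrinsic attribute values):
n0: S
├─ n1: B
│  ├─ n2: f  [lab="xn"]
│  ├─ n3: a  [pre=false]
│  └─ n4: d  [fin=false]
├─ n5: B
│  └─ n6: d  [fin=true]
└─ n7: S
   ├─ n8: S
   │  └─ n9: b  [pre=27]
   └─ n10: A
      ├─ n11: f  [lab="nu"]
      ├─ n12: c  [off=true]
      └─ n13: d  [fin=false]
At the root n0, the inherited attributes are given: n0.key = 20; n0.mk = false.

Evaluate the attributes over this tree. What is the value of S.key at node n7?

-3

1. n0.key = 20  [given at root]
2. n0.mk = false  [given at root]
3. n1.wid = 0  [S₀.key - 20]
4. n1.live = true  [not S₀.mk]
5. n2.lab = "xn"  [terminal]
6. n3.pre = false  [terminal]
7. n4.fin = false  [terminal]
8. n1.off = 14  [B.wid + 14]
9. n5.wid = 14  [B₀.off]
10. n5.live = true  [B₀.off > 13]
11. n6.fin = true  [terminal]
12. n5.off = -7  [B.wid * 2 - 35]
13. n7.key = -3  [B₀.off + S₀.key - 37]
14. n7.mk = true  [S₀.mk == false]
15. n8.key = 16  [S₀.key + 19]
16. n8.mk = true  [S₀.mk == true]
17. n9.pre = 27  [terminal]
18. n8.wid = "ur"  ["ur"]
19. n10.sig = "ur"  ["ur"]
20. n11.lab = "nu"  [terminal]
21. n12.off = true  [terminal]
22. n13.fin = false  [terminal]
23. n10.pre = true  [c.off or d.fin]
24. n7.wid = "urx"  [S₁.wid ++ "x"]
25. n0.wid = "wurx"  ["w" ++ S₁.wid]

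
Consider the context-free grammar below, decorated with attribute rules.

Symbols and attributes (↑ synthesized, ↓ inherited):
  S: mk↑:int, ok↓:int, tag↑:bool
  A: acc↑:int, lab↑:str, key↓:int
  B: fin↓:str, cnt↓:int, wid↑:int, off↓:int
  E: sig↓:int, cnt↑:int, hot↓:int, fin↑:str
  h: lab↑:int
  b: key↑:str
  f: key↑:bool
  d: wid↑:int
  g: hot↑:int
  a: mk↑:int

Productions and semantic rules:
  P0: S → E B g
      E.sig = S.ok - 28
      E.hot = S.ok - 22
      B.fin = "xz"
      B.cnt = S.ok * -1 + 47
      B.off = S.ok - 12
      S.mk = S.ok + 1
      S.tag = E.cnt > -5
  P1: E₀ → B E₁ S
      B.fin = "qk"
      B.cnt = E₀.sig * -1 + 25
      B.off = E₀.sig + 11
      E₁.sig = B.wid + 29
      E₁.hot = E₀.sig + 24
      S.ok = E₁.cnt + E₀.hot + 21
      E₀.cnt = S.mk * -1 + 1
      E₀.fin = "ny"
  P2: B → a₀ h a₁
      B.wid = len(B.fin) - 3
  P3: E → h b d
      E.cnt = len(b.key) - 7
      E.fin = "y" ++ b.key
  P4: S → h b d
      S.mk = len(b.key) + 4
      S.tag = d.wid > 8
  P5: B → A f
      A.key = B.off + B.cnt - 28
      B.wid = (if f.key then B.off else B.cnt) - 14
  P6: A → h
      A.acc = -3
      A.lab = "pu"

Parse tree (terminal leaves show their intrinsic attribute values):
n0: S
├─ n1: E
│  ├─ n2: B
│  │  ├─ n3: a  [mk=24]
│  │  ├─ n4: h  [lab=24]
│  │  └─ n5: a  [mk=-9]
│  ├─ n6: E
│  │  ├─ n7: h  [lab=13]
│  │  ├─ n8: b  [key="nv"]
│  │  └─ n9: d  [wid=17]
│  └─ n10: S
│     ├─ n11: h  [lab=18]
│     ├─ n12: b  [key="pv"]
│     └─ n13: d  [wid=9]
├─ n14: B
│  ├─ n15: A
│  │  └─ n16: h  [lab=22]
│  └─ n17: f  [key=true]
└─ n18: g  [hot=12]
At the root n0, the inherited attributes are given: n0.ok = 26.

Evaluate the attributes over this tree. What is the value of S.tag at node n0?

false

1. n0.ok = 26  [given at root]
2. n1.sig = -2  [S.ok - 28]
3. n1.hot = 4  [S.ok - 22]
4. n2.fin = "qk"  ["qk"]
5. n2.cnt = 27  [E₀.sig * -1 + 25]
6. n2.off = 9  [E₀.sig + 11]
7. n3.mk = 24  [terminal]
8. n4.lab = 24  [terminal]
9. n5.mk = -9  [terminal]
10. n2.wid = -1  [len(B.fin) - 3]
11. n6.sig = 28  [B.wid + 29]
12. n6.hot = 22  [E₀.sig + 24]
13. n7.lab = 13  [terminal]
14. n8.key = "nv"  [terminal]
15. n9.wid = 17  [terminal]
16. n6.cnt = -5  [len(b.key) - 7]
17. n6.fin = "ynv"  ["y" ++ b.key]
18. n10.ok = 20  [E₁.cnt + E₀.hot + 21]
19. n11.lab = 18  [terminal]
20. n12.key = "pv"  [terminal]
21. n13.wid = 9  [terminal]
22. n10.mk = 6  [len(b.key) + 4]
23. n10.tag = true  [d.wid > 8]
24. n1.cnt = -5  [S.mk * -1 + 1]
25. n1.fin = "ny"  ["ny"]
26. n14.fin = "xz"  ["xz"]
27. n14.cnt = 21  [S.ok * -1 + 47]
28. n14.off = 14  [S.ok - 12]
29. n15.key = 7  [B.off + B.cnt - 28]
30. n16.lab = 22  [terminal]
31. n15.acc = -3  [-3]
32. n15.lab = "pu"  ["pu"]
33. n17.key = true  [terminal]
34. n14.wid = 0  [(if f.key then B.off else B.cnt) - 14]
35. n18.hot = 12  [terminal]
36. n0.mk = 27  [S.ok + 1]
37. n0.tag = false  [E.cnt > -5]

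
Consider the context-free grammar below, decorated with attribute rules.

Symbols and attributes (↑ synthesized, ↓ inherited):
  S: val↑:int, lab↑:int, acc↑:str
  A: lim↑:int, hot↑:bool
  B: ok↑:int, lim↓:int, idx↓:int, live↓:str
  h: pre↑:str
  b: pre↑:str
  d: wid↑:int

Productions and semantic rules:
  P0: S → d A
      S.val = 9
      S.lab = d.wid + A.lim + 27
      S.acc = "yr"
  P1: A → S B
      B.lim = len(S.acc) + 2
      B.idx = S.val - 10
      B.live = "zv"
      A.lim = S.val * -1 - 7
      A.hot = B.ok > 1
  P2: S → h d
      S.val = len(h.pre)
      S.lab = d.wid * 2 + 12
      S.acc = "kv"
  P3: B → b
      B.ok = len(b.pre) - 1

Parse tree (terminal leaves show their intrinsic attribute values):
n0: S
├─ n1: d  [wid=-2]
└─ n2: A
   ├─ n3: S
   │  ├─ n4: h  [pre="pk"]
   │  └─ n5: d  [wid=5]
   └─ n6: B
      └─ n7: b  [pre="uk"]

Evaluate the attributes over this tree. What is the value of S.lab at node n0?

16

1. n1.wid = -2  [terminal]
2. n4.pre = "pk"  [terminal]
3. n5.wid = 5  [terminal]
4. n3.val = 2  [len(h.pre)]
5. n3.lab = 22  [d.wid * 2 + 12]
6. n3.acc = "kv"  ["kv"]
7. n6.lim = 4  [len(S.acc) + 2]
8. n6.idx = -8  [S.val - 10]
9. n6.live = "zv"  ["zv"]
10. n7.pre = "uk"  [terminal]
11. n6.ok = 1  [len(b.pre) - 1]
12. n2.lim = -9  [S.val * -1 - 7]
13. n2.hot = false  [B.ok > 1]
14. n0.val = 9  [9]
15. n0.lab = 16  [d.wid + A.lim + 27]
16. n0.acc = "yr"  ["yr"]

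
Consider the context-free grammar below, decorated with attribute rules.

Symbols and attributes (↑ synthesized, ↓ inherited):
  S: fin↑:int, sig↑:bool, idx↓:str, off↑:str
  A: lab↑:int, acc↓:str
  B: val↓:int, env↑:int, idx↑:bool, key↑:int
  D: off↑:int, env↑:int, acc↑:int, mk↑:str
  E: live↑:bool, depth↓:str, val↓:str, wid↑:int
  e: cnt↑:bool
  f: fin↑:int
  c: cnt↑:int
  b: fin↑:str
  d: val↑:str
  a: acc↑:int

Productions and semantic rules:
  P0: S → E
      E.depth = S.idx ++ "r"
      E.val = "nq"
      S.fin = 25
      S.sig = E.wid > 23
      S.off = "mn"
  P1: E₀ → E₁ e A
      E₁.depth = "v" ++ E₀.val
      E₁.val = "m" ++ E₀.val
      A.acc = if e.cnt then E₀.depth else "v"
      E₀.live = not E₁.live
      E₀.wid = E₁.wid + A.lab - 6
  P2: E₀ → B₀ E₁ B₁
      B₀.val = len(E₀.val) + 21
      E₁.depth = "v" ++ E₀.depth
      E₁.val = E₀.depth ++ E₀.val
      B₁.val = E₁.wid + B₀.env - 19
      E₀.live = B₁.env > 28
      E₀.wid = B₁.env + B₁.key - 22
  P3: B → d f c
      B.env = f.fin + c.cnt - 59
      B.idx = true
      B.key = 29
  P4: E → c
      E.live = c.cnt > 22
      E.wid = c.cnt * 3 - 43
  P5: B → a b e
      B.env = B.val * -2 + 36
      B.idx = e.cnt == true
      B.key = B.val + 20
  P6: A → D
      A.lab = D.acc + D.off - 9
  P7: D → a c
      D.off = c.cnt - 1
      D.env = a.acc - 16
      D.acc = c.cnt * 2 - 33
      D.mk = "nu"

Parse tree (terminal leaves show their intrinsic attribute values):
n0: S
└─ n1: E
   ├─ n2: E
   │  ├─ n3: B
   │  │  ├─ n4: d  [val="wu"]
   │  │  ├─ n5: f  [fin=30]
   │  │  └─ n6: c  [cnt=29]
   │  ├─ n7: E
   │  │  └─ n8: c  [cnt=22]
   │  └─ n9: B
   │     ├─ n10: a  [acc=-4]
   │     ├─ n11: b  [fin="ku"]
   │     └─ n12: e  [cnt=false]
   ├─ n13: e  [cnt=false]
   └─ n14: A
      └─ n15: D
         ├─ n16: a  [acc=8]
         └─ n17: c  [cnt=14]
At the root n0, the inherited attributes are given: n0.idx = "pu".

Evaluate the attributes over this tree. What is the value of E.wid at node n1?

1. n0.idx = "pu"  [given at root]
2. n1.depth = "pur"  [S.idx ++ "r"]
3. n1.val = "nq"  ["nq"]
4. n2.depth = "vnq"  ["v" ++ E₀.val]
5. n2.val = "mnq"  ["m" ++ E₀.val]
6. n3.val = 24  [len(E₀.val) + 21]
7. n4.val = "wu"  [terminal]
8. n5.fin = 30  [terminal]
9. n6.cnt = 29  [terminal]
10. n3.env = 0  [f.fin + c.cnt - 59]
11. n3.idx = true  [true]
12. n3.key = 29  [29]
13. n7.depth = "vvnq"  ["v" ++ E₀.depth]
14. n7.val = "vnqmnq"  [E₀.depth ++ E₀.val]
15. n8.cnt = 22  [terminal]
16. n7.live = false  [c.cnt > 22]
17. n7.wid = 23  [c.cnt * 3 - 43]
18. n9.val = 4  [E₁.wid + B₀.env - 19]
19. n10.acc = -4  [terminal]
20. n11.fin = "ku"  [terminal]
21. n12.cnt = false  [terminal]
22. n9.env = 28  [B.val * -2 + 36]
23. n9.idx = false  [e.cnt == true]
24. n9.key = 24  [B.val + 20]
25. n2.live = false  [B₁.env > 28]
26. n2.wid = 30  [B₁.env + B₁.key - 22]
27. n13.cnt = false  [terminal]
28. n14.acc = "v"  [if e.cnt then E₀.depth else "v"]
29. n16.acc = 8  [terminal]
30. n17.cnt = 14  [terminal]
31. n15.off = 13  [c.cnt - 1]
32. n15.env = -8  [a.acc - 16]
33. n15.acc = -5  [c.cnt * 2 - 33]
34. n15.mk = "nu"  ["nu"]
35. n14.lab = -1  [D.acc + D.off - 9]
36. n1.live = true  [not E₁.live]
37. n1.wid = 23  [E₁.wid + A.lab - 6]
38. n0.fin = 25  [25]
39. n0.sig = false  [E.wid > 23]
40. n0.off = "mn"  ["mn"]

23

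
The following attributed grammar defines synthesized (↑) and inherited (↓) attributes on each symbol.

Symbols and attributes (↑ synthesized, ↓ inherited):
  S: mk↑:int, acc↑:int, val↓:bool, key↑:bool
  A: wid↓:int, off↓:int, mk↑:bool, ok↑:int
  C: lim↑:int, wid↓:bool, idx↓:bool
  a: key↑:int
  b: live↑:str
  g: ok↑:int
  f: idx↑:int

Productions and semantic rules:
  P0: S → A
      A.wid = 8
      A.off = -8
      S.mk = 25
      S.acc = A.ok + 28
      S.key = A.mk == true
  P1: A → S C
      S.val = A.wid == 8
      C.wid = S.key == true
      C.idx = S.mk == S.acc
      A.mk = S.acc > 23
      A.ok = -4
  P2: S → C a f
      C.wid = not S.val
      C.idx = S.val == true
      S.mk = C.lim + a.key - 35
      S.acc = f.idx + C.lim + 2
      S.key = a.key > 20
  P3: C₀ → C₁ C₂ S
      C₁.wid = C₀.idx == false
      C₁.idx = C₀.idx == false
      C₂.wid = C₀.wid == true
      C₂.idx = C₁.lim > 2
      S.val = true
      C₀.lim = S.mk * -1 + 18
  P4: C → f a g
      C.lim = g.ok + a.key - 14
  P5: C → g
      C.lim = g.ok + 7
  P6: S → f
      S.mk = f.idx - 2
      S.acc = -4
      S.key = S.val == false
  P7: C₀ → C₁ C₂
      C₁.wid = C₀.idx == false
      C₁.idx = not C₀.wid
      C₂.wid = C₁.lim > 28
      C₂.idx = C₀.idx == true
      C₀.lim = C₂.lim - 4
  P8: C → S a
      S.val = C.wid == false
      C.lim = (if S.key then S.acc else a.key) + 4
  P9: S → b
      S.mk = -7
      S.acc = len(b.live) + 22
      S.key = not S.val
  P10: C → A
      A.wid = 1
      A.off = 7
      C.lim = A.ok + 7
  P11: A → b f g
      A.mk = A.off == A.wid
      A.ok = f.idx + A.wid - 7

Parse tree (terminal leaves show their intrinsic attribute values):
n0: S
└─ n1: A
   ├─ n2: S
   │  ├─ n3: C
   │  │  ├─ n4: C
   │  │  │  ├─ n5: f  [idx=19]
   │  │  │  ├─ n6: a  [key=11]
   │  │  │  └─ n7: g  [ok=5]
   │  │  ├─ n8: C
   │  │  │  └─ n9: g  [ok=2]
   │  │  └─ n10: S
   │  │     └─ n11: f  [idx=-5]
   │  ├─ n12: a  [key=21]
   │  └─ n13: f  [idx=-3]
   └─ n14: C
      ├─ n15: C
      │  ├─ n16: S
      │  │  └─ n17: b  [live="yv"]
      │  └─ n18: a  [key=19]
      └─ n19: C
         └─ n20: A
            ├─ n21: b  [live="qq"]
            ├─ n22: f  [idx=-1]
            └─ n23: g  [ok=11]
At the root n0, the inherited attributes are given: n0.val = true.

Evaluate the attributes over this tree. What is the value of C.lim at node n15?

1. n0.val = true  [given at root]
2. n1.wid = 8  [8]
3. n1.off = -8  [-8]
4. n2.val = true  [A.wid == 8]
5. n3.wid = false  [not S.val]
6. n3.idx = true  [S.val == true]
7. n4.wid = false  [C₀.idx == false]
8. n4.idx = false  [C₀.idx == false]
9. n5.idx = 19  [terminal]
10. n6.key = 11  [terminal]
11. n7.ok = 5  [terminal]
12. n4.lim = 2  [g.ok + a.key - 14]
13. n8.wid = false  [C₀.wid == true]
14. n8.idx = false  [C₁.lim > 2]
15. n9.ok = 2  [terminal]
16. n8.lim = 9  [g.ok + 7]
17. n10.val = true  [true]
18. n11.idx = -5  [terminal]
19. n10.mk = -7  [f.idx - 2]
20. n10.acc = -4  [-4]
21. n10.key = false  [S.val == false]
22. n3.lim = 25  [S.mk * -1 + 18]
23. n12.key = 21  [terminal]
24. n13.idx = -3  [terminal]
25. n2.mk = 11  [C.lim + a.key - 35]
26. n2.acc = 24  [f.idx + C.lim + 2]
27. n2.key = true  [a.key > 20]
28. n14.wid = true  [S.key == true]
29. n14.idx = false  [S.mk == S.acc]
30. n15.wid = true  [C₀.idx == false]
31. n15.idx = false  [not C₀.wid]
32. n16.val = false  [C.wid == false]
33. n17.live = "yv"  [terminal]
34. n16.mk = -7  [-7]
35. n16.acc = 24  [len(b.live) + 22]
36. n16.key = true  [not S.val]
37. n18.key = 19  [terminal]
38. n15.lim = 28  [(if S.key then S.acc else a.key) + 4]
39. n19.wid = false  [C₁.lim > 28]
40. n19.idx = false  [C₀.idx == true]
41. n20.wid = 1  [1]
42. n20.off = 7  [7]
43. n21.live = "qq"  [terminal]
44. n22.idx = -1  [terminal]
45. n23.ok = 11  [terminal]
46. n20.mk = false  [A.off == A.wid]
47. n20.ok = -7  [f.idx + A.wid - 7]
48. n19.lim = 0  [A.ok + 7]
49. n14.lim = -4  [C₂.lim - 4]
50. n1.mk = true  [S.acc > 23]
51. n1.ok = -4  [-4]
52. n0.mk = 25  [25]
53. n0.acc = 24  [A.ok + 28]
54. n0.key = true  [A.mk == true]

28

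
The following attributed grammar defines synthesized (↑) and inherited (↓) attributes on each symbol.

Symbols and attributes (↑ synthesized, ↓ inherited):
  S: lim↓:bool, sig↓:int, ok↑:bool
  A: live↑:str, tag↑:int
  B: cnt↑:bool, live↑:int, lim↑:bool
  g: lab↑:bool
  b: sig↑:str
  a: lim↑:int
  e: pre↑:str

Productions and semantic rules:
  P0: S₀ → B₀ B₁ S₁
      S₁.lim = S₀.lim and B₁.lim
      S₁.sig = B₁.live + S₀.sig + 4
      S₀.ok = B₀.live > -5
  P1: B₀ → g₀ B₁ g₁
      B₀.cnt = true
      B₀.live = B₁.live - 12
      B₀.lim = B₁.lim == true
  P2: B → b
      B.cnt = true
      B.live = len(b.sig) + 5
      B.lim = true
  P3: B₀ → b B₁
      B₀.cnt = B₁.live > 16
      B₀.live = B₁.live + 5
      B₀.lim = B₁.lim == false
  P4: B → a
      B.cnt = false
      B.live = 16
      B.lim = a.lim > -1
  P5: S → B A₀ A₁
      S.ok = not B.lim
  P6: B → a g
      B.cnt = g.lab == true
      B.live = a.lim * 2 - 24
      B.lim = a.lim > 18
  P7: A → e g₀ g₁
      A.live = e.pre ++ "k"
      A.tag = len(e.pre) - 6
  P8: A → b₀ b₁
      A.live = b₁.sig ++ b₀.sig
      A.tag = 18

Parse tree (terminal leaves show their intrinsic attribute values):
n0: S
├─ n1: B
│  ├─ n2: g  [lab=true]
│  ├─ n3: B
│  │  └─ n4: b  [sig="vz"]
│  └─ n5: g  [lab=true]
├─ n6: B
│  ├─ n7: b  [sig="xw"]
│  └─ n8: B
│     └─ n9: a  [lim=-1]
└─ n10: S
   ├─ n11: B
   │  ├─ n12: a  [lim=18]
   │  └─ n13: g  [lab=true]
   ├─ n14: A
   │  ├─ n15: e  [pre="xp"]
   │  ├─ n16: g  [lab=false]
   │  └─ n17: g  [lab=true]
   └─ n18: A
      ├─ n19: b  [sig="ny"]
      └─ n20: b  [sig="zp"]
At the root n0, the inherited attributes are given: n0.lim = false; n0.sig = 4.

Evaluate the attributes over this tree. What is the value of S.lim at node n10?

1. n0.lim = false  [given at root]
2. n0.sig = 4  [given at root]
3. n2.lab = true  [terminal]
4. n4.sig = "vz"  [terminal]
5. n3.cnt = true  [true]
6. n3.live = 7  [len(b.sig) + 5]
7. n3.lim = true  [true]
8. n5.lab = true  [terminal]
9. n1.cnt = true  [true]
10. n1.live = -5  [B₁.live - 12]
11. n1.lim = true  [B₁.lim == true]
12. n7.sig = "xw"  [terminal]
13. n9.lim = -1  [terminal]
14. n8.cnt = false  [false]
15. n8.live = 16  [16]
16. n8.lim = false  [a.lim > -1]
17. n6.cnt = false  [B₁.live > 16]
18. n6.live = 21  [B₁.live + 5]
19. n6.lim = true  [B₁.lim == false]
20. n10.lim = false  [S₀.lim and B₁.lim]
21. n10.sig = 29  [B₁.live + S₀.sig + 4]
22. n12.lim = 18  [terminal]
23. n13.lab = true  [terminal]
24. n11.cnt = true  [g.lab == true]
25. n11.live = 12  [a.lim * 2 - 24]
26. n11.lim = false  [a.lim > 18]
27. n15.pre = "xp"  [terminal]
28. n16.lab = false  [terminal]
29. n17.lab = true  [terminal]
30. n14.live = "xpk"  [e.pre ++ "k"]
31. n14.tag = -4  [len(e.pre) - 6]
32. n19.sig = "ny"  [terminal]
33. n20.sig = "zp"  [terminal]
34. n18.live = "zpny"  [b₁.sig ++ b₀.sig]
35. n18.tag = 18  [18]
36. n10.ok = true  [not B.lim]
37. n0.ok = false  [B₀.live > -5]

false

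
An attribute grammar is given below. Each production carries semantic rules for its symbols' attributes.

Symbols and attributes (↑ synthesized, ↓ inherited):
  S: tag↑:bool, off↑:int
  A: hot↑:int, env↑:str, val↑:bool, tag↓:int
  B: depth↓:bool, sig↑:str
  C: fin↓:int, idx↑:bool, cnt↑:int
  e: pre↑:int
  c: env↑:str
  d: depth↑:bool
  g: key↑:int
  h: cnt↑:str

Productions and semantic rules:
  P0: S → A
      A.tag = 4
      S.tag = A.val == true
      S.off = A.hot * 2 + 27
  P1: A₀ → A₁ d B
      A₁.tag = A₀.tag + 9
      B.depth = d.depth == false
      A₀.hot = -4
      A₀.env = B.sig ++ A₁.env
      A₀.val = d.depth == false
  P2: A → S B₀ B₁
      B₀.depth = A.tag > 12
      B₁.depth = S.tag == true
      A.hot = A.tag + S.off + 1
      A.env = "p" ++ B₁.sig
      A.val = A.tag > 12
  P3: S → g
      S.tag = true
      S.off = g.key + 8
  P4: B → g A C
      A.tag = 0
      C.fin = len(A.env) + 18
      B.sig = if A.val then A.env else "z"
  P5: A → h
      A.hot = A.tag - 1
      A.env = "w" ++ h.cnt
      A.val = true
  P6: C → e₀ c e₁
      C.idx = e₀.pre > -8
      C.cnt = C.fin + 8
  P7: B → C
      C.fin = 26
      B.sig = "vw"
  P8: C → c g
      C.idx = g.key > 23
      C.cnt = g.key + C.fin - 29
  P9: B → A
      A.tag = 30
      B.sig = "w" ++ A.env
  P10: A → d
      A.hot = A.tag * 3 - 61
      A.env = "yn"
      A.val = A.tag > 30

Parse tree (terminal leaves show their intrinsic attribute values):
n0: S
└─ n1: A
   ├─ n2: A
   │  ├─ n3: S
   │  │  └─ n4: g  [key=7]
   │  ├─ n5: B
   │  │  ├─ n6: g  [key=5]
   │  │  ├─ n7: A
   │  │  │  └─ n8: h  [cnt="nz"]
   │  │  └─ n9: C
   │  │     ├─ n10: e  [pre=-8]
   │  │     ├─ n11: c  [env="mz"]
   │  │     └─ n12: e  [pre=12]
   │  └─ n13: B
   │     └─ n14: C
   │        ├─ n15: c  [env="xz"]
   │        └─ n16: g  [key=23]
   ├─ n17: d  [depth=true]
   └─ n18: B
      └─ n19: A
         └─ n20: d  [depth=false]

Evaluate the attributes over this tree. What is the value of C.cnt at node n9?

29

1. n1.tag = 4  [4]
2. n2.tag = 13  [A₀.tag + 9]
3. n4.key = 7  [terminal]
4. n3.tag = true  [true]
5. n3.off = 15  [g.key + 8]
6. n5.depth = true  [A.tag > 12]
7. n6.key = 5  [terminal]
8. n7.tag = 0  [0]
9. n8.cnt = "nz"  [terminal]
10. n7.hot = -1  [A.tag - 1]
11. n7.env = "wnz"  ["w" ++ h.cnt]
12. n7.val = true  [true]
13. n9.fin = 21  [len(A.env) + 18]
14. n10.pre = -8  [terminal]
15. n11.env = "mz"  [terminal]
16. n12.pre = 12  [terminal]
17. n9.idx = false  [e₀.pre > -8]
18. n9.cnt = 29  [C.fin + 8]
19. n5.sig = "wnz"  [if A.val then A.env else "z"]
20. n13.depth = true  [S.tag == true]
21. n14.fin = 26  [26]
22. n15.env = "xz"  [terminal]
23. n16.key = 23  [terminal]
24. n14.idx = false  [g.key > 23]
25. n14.cnt = 20  [g.key + C.fin - 29]
26. n13.sig = "vw"  ["vw"]
27. n2.hot = 29  [A.tag + S.off + 1]
28. n2.env = "pvw"  ["p" ++ B₁.sig]
29. n2.val = true  [A.tag > 12]
30. n17.depth = true  [terminal]
31. n18.depth = false  [d.depth == false]
32. n19.tag = 30  [30]
33. n20.depth = false  [terminal]
34. n19.hot = 29  [A.tag * 3 - 61]
35. n19.env = "yn"  ["yn"]
36. n19.val = false  [A.tag > 30]
37. n18.sig = "wyn"  ["w" ++ A.env]
38. n1.hot = -4  [-4]
39. n1.env = "wynpvw"  [B.sig ++ A₁.env]
40. n1.val = false  [d.depth == false]
41. n0.tag = false  [A.val == true]
42. n0.off = 19  [A.hot * 2 + 27]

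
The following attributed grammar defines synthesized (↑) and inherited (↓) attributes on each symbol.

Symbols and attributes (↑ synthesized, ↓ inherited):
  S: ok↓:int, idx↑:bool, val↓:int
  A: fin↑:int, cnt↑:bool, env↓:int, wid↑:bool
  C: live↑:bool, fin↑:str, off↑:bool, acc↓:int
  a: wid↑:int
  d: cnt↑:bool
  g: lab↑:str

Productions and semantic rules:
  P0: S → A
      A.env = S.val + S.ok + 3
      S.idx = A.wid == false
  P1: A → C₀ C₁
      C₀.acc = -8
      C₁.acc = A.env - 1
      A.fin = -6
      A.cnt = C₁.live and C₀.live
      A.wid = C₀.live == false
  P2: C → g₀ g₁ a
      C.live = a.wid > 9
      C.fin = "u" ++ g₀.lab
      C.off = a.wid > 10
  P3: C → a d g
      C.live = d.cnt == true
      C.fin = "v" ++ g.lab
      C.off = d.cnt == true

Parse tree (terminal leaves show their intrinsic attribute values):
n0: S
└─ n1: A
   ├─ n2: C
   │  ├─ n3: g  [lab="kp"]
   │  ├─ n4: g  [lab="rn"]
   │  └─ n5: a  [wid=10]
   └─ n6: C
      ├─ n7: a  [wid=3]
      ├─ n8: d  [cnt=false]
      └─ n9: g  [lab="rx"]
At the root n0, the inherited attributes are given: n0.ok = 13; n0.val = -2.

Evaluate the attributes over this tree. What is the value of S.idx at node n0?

true

1. n0.ok = 13  [given at root]
2. n0.val = -2  [given at root]
3. n1.env = 14  [S.val + S.ok + 3]
4. n2.acc = -8  [-8]
5. n3.lab = "kp"  [terminal]
6. n4.lab = "rn"  [terminal]
7. n5.wid = 10  [terminal]
8. n2.live = true  [a.wid > 9]
9. n2.fin = "ukp"  ["u" ++ g₀.lab]
10. n2.off = false  [a.wid > 10]
11. n6.acc = 13  [A.env - 1]
12. n7.wid = 3  [terminal]
13. n8.cnt = false  [terminal]
14. n9.lab = "rx"  [terminal]
15. n6.live = false  [d.cnt == true]
16. n6.fin = "vrx"  ["v" ++ g.lab]
17. n6.off = false  [d.cnt == true]
18. n1.fin = -6  [-6]
19. n1.cnt = false  [C₁.live and C₀.live]
20. n1.wid = false  [C₀.live == false]
21. n0.idx = true  [A.wid == false]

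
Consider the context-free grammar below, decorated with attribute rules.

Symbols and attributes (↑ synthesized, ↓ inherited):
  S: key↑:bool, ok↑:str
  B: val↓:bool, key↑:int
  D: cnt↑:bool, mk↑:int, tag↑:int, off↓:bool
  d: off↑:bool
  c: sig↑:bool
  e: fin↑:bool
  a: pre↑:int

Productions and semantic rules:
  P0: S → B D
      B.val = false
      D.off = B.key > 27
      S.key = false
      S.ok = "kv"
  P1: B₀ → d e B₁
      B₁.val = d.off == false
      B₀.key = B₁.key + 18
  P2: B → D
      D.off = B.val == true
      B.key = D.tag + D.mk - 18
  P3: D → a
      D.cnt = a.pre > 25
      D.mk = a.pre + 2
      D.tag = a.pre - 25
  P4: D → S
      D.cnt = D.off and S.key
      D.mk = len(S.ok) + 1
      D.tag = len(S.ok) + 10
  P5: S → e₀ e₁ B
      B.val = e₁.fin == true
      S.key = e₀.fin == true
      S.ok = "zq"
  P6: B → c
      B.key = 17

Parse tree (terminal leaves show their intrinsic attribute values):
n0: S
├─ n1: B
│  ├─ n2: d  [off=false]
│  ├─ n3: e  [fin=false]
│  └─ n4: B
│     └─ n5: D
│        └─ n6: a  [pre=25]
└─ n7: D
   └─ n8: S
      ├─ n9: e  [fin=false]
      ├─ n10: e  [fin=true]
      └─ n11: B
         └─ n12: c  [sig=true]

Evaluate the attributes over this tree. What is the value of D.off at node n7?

1. n1.val = false  [false]
2. n2.off = false  [terminal]
3. n3.fin = false  [terminal]
4. n4.val = true  [d.off == false]
5. n5.off = true  [B.val == true]
6. n6.pre = 25  [terminal]
7. n5.cnt = false  [a.pre > 25]
8. n5.mk = 27  [a.pre + 2]
9. n5.tag = 0  [a.pre - 25]
10. n4.key = 9  [D.tag + D.mk - 18]
11. n1.key = 27  [B₁.key + 18]
12. n7.off = false  [B.key > 27]
13. n9.fin = false  [terminal]
14. n10.fin = true  [terminal]
15. n11.val = true  [e₁.fin == true]
16. n12.sig = true  [terminal]
17. n11.key = 17  [17]
18. n8.key = false  [e₀.fin == true]
19. n8.ok = "zq"  ["zq"]
20. n7.cnt = false  [D.off and S.key]
21. n7.mk = 3  [len(S.ok) + 1]
22. n7.tag = 12  [len(S.ok) + 10]
23. n0.key = false  [false]
24. n0.ok = "kv"  ["kv"]

false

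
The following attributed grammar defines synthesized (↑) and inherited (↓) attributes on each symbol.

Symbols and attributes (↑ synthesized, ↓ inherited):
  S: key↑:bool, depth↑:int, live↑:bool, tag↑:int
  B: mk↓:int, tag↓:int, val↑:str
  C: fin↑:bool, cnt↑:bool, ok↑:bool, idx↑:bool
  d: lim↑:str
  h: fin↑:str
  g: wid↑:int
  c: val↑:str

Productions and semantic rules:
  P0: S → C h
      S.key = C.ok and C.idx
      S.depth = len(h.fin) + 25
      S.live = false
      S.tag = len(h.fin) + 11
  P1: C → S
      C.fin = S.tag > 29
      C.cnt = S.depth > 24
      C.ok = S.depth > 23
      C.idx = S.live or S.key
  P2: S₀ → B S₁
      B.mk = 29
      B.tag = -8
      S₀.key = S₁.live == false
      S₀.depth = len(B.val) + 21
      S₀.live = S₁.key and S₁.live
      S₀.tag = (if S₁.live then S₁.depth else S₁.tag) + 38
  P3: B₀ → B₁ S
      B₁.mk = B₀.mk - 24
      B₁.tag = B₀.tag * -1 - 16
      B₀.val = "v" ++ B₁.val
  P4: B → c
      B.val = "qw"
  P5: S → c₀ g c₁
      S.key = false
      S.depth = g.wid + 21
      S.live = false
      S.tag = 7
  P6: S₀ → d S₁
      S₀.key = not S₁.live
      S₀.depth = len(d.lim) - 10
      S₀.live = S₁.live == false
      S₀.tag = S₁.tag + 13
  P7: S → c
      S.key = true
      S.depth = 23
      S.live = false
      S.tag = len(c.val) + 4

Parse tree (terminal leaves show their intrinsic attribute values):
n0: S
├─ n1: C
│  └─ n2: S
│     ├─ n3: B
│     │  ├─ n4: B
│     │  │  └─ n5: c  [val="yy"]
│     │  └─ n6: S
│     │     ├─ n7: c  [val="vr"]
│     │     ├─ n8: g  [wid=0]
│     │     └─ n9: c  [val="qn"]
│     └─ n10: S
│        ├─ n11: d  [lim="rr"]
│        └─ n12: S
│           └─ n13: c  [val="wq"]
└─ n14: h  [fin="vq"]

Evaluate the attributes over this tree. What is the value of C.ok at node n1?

true

1. n3.mk = 29  [29]
2. n3.tag = -8  [-8]
3. n4.mk = 5  [B₀.mk - 24]
4. n4.tag = -8  [B₀.tag * -1 - 16]
5. n5.val = "yy"  [terminal]
6. n4.val = "qw"  ["qw"]
7. n7.val = "vr"  [terminal]
8. n8.wid = 0  [terminal]
9. n9.val = "qn"  [terminal]
10. n6.key = false  [false]
11. n6.depth = 21  [g.wid + 21]
12. n6.live = false  [false]
13. n6.tag = 7  [7]
14. n3.val = "vqw"  ["v" ++ B₁.val]
15. n11.lim = "rr"  [terminal]
16. n13.val = "wq"  [terminal]
17. n12.key = true  [true]
18. n12.depth = 23  [23]
19. n12.live = false  [false]
20. n12.tag = 6  [len(c.val) + 4]
21. n10.key = true  [not S₁.live]
22. n10.depth = -8  [len(d.lim) - 10]
23. n10.live = true  [S₁.live == false]
24. n10.tag = 19  [S₁.tag + 13]
25. n2.key = false  [S₁.live == false]
26. n2.depth = 24  [len(B.val) + 21]
27. n2.live = true  [S₁.key and S₁.live]
28. n2.tag = 30  [(if S₁.live then S₁.depth else S₁.tag) + 38]
29. n1.fin = true  [S.tag > 29]
30. n1.cnt = false  [S.depth > 24]
31. n1.ok = true  [S.depth > 23]
32. n1.idx = true  [S.live or S.key]
33. n14.fin = "vq"  [terminal]
34. n0.key = true  [C.ok and C.idx]
35. n0.depth = 27  [len(h.fin) + 25]
36. n0.live = false  [false]
37. n0.tag = 13  [len(h.fin) + 11]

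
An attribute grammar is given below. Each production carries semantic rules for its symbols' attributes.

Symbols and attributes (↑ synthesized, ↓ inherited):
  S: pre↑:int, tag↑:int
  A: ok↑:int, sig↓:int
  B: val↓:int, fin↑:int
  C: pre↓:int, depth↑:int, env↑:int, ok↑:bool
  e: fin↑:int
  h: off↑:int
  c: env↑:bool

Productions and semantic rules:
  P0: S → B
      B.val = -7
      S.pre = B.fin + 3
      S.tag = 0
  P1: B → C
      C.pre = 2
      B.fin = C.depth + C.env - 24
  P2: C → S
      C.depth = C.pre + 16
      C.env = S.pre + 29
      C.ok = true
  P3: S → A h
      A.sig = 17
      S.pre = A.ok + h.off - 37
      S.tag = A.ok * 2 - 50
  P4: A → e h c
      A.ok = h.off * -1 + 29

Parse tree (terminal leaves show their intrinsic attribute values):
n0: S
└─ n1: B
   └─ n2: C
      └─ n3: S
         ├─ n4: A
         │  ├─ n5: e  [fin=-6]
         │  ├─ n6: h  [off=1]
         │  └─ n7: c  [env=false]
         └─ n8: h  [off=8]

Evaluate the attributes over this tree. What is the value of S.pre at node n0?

1. n1.val = -7  [-7]
2. n2.pre = 2  [2]
3. n4.sig = 17  [17]
4. n5.fin = -6  [terminal]
5. n6.off = 1  [terminal]
6. n7.env = false  [terminal]
7. n4.ok = 28  [h.off * -1 + 29]
8. n8.off = 8  [terminal]
9. n3.pre = -1  [A.ok + h.off - 37]
10. n3.tag = 6  [A.ok * 2 - 50]
11. n2.depth = 18  [C.pre + 16]
12. n2.env = 28  [S.pre + 29]
13. n2.ok = true  [true]
14. n1.fin = 22  [C.depth + C.env - 24]
15. n0.pre = 25  [B.fin + 3]
16. n0.tag = 0  [0]

25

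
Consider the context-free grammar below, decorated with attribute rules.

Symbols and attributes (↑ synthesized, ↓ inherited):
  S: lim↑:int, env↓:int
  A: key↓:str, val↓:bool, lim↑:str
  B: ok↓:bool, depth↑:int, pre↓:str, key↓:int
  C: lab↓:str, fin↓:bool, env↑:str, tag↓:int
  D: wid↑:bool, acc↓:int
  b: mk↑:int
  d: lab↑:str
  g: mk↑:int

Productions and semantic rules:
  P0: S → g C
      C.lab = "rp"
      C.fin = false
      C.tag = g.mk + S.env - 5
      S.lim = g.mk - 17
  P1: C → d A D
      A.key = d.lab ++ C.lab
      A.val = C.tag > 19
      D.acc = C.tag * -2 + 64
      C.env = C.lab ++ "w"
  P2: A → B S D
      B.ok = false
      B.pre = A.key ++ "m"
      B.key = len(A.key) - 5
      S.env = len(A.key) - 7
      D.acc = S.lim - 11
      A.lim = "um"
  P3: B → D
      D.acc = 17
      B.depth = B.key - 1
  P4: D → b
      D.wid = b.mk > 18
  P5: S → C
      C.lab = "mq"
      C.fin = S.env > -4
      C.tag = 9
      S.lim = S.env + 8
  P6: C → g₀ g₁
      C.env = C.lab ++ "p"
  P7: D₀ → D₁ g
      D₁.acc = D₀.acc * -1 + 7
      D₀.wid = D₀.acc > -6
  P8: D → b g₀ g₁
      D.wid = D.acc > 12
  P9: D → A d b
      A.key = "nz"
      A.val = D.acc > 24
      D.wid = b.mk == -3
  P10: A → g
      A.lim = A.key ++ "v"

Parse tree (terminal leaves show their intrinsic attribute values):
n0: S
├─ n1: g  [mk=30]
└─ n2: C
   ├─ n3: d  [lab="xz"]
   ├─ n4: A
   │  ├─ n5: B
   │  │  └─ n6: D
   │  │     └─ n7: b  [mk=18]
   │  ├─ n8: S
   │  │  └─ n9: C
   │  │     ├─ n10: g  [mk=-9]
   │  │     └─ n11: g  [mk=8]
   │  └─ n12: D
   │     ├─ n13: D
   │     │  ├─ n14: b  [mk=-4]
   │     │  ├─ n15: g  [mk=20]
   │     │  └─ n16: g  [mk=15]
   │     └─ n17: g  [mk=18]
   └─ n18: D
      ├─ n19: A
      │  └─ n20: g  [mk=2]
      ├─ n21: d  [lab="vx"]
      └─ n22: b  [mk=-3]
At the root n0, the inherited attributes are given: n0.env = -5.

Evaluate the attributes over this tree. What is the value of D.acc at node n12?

1. n0.env = -5  [given at root]
2. n1.mk = 30  [terminal]
3. n2.lab = "rp"  ["rp"]
4. n2.fin = false  [false]
5. n2.tag = 20  [g.mk + S.env - 5]
6. n3.lab = "xz"  [terminal]
7. n4.key = "xzrp"  [d.lab ++ C.lab]
8. n4.val = true  [C.tag > 19]
9. n5.ok = false  [false]
10. n5.pre = "xzrpm"  [A.key ++ "m"]
11. n5.key = -1  [len(A.key) - 5]
12. n6.acc = 17  [17]
13. n7.mk = 18  [terminal]
14. n6.wid = false  [b.mk > 18]
15. n5.depth = -2  [B.key - 1]
16. n8.env = -3  [len(A.key) - 7]
17. n9.lab = "mq"  ["mq"]
18. n9.fin = true  [S.env > -4]
19. n9.tag = 9  [9]
20. n10.mk = -9  [terminal]
21. n11.mk = 8  [terminal]
22. n9.env = "mqp"  [C.lab ++ "p"]
23. n8.lim = 5  [S.env + 8]
24. n12.acc = -6  [S.lim - 11]
25. n13.acc = 13  [D₀.acc * -1 + 7]
26. n14.mk = -4  [terminal]
27. n15.mk = 20  [terminal]
28. n16.mk = 15  [terminal]
29. n13.wid = true  [D.acc > 12]
30. n17.mk = 18  [terminal]
31. n12.wid = false  [D₀.acc > -6]
32. n4.lim = "um"  ["um"]
33. n18.acc = 24  [C.tag * -2 + 64]
34. n19.key = "nz"  ["nz"]
35. n19.val = false  [D.acc > 24]
36. n20.mk = 2  [terminal]
37. n19.lim = "nzv"  [A.key ++ "v"]
38. n21.lab = "vx"  [terminal]
39. n22.mk = -3  [terminal]
40. n18.wid = true  [b.mk == -3]
41. n2.env = "rpw"  [C.lab ++ "w"]
42. n0.lim = 13  [g.mk - 17]

-6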